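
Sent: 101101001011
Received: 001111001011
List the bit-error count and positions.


XOR: 100010000000

2 error(s) at position(s): 0, 4


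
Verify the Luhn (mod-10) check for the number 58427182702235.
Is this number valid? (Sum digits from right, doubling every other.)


Luhn sum = 56
56 mod 10 = 6

Invalid (Luhn sum mod 10 = 6)


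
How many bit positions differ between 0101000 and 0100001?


XOR: 0001001
Count of 1s: 2

2


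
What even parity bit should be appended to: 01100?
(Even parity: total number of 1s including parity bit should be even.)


Number of 1s in data: 2
Parity bit: 0

0


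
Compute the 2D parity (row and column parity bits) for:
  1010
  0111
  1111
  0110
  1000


Row parities: 01001
Column parities: 1100

Row P: 01001, Col P: 1100, Corner: 0


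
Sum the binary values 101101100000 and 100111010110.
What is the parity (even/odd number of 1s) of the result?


101101100000 = 2912
100111010110 = 2518
Sum = 5430 = 1010100110110
1s count = 7

odd parity (7 ones in 1010100110110)


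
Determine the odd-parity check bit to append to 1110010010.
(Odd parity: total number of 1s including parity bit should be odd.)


Number of 1s in data: 5
Parity bit: 0

0


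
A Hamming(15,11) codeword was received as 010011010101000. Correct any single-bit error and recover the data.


Syndrome = 15: error at position 15

Data: 01100101001 (corrected bit 15)


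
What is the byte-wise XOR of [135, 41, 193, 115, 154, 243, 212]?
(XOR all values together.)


XOR chain: 135 ^ 41 ^ 193 ^ 115 ^ 154 ^ 243 ^ 212 = 161

161


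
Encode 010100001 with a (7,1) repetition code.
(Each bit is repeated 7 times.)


Each bit -> 7 copies

000000011111110000000111111100000000000000000000000000001111111


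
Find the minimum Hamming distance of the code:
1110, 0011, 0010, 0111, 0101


Comparing all pairs, minimum distance: 1
Can detect 0 errors, correct 0 errors

1


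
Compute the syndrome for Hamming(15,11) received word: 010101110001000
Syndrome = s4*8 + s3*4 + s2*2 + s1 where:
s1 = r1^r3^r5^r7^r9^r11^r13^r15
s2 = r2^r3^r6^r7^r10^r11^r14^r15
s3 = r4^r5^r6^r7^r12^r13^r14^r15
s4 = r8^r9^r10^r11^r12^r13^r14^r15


s1=1, s2=1, s3=0, s4=0

Syndrome = 3 (error at position 3)


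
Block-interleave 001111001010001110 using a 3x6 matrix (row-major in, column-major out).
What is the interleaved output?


Matrix:
  001111
  001010
  001110
Read columns: 000000111101111100

000000111101111100


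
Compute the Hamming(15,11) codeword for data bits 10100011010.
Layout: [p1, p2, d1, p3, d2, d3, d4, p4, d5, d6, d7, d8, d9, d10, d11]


Parity bits: p1=0, p2=0, p3=1, p4=1

001101010011010


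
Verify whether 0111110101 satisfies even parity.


Number of 1s: 7

No, parity error (7 ones)


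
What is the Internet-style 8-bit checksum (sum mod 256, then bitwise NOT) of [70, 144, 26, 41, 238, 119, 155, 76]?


Sum = 869 mod 256 = 101
Complement = 154

154


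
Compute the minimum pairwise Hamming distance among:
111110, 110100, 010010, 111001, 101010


Comparing all pairs, minimum distance: 2
Can detect 1 errors, correct 0 errors

2


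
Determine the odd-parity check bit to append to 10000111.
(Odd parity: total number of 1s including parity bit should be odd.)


Number of 1s in data: 4
Parity bit: 1

1


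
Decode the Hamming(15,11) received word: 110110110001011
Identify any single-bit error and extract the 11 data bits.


Syndrome = 0: no error detected

Data: 01010001011 (no errors)


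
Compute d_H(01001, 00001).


XOR: 01000
Count of 1s: 1

1


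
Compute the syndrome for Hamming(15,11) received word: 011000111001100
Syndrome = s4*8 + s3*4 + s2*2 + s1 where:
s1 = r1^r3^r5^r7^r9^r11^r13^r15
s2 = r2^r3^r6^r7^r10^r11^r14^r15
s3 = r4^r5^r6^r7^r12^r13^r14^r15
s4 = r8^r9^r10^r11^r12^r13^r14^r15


s1=0, s2=1, s3=1, s4=0

Syndrome = 6 (error at position 6)


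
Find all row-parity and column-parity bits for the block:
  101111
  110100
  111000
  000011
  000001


Row parities: 11101
Column parities: 100001

Row P: 11101, Col P: 100001, Corner: 0


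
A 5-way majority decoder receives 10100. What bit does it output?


Ones: 2 out of 5
Threshold: 3

0 (2/5 voted 1)


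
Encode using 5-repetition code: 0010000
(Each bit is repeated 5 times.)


Each bit -> 5 copies

00000000001111100000000000000000000


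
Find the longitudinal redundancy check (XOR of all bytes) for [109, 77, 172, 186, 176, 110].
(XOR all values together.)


XOR chain: 109 ^ 77 ^ 172 ^ 186 ^ 176 ^ 110 = 232

232


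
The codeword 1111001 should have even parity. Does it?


Number of 1s: 5

No, parity error (5 ones)


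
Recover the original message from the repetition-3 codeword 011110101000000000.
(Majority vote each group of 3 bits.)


Groups: 011, 110, 101, 000, 000, 000
Majority votes: 111000

111000


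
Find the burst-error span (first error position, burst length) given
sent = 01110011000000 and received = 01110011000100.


XOR: 00000000000100

Burst at position 11, length 1


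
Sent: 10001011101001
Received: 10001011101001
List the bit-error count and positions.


XOR: 00000000000000

0 errors (received matches sent)


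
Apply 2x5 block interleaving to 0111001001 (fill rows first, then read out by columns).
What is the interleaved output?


Matrix:
  01110
  01001
Read columns: 0011101001

0011101001


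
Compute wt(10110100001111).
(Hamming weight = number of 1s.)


Counting 1s in 10110100001111

8


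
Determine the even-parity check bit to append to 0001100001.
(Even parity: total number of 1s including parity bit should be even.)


Number of 1s in data: 3
Parity bit: 1

1


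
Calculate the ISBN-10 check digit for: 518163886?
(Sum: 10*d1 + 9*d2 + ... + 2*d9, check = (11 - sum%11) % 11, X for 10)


Weighted sum: 249
249 mod 11 = 7

Check digit: 4


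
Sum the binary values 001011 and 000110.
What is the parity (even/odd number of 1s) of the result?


001011 = 11
000110 = 6
Sum = 17 = 10001
1s count = 2

even parity (2 ones in 10001)


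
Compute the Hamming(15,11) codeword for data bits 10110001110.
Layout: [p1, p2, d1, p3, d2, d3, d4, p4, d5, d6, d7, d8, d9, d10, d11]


Parity bits: p1=1, p2=0, p3=1, p4=1

101101110001110


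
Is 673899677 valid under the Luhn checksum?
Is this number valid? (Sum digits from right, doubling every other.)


Luhn sum = 57
57 mod 10 = 7

Invalid (Luhn sum mod 10 = 7)


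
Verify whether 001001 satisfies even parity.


Number of 1s: 2

Yes, parity is correct (2 ones)


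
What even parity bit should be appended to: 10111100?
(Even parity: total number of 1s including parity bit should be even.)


Number of 1s in data: 5
Parity bit: 1

1


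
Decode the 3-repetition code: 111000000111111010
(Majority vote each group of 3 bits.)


Groups: 111, 000, 000, 111, 111, 010
Majority votes: 100110

100110


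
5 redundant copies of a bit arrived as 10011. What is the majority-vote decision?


Ones: 3 out of 5
Threshold: 3

1 (3/5 voted 1)


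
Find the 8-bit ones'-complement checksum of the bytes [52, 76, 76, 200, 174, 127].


Sum = 705 mod 256 = 193
Complement = 62

62


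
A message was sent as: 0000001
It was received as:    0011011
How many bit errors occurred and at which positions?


XOR: 0011010

3 error(s) at position(s): 2, 3, 5


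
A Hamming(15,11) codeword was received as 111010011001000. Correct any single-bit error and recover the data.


Syndrome = 8: error at position 8

Data: 11001001000 (corrected bit 8)


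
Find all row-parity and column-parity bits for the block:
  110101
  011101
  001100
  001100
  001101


Row parities: 00001
Column parities: 100101

Row P: 00001, Col P: 100101, Corner: 1


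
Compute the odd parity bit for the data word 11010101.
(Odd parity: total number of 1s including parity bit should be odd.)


Number of 1s in data: 5
Parity bit: 0

0


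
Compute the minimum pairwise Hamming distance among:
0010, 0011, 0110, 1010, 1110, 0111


Comparing all pairs, minimum distance: 1
Can detect 0 errors, correct 0 errors

1


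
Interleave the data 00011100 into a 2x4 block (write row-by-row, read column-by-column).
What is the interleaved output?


Matrix:
  0001
  1100
Read columns: 01010010

01010010


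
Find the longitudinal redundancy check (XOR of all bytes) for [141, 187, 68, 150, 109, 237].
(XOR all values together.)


XOR chain: 141 ^ 187 ^ 68 ^ 150 ^ 109 ^ 237 = 100

100


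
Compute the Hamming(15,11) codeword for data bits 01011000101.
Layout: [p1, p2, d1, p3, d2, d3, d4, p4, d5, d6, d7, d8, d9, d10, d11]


Parity bits: p1=1, p2=0, p3=0, p4=1

100010111000101


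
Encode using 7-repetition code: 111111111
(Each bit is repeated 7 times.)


Each bit -> 7 copies

111111111111111111111111111111111111111111111111111111111111111


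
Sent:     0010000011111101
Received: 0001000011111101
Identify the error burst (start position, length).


XOR: 0011000000000000

Burst at position 2, length 2


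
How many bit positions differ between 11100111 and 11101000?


XOR: 00001111
Count of 1s: 4

4


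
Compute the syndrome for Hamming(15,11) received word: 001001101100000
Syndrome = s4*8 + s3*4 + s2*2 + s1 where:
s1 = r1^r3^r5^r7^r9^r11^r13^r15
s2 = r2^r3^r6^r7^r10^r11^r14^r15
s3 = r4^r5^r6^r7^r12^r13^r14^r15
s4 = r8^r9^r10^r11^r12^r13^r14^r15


s1=1, s2=0, s3=0, s4=0

Syndrome = 1 (error at position 1)


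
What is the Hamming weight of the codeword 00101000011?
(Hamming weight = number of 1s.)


Counting 1s in 00101000011

4


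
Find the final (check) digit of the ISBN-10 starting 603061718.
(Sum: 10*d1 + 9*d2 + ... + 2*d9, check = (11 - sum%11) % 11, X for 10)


Weighted sum: 172
172 mod 11 = 7

Check digit: 4


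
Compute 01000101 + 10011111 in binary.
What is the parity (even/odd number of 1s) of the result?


01000101 = 69
10011111 = 159
Sum = 228 = 11100100
1s count = 4

even parity (4 ones in 11100100)


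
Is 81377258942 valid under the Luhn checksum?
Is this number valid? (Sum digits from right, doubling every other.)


Luhn sum = 60
60 mod 10 = 0

Valid (Luhn sum mod 10 = 0)


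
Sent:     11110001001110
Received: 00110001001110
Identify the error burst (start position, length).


XOR: 11000000000000

Burst at position 0, length 2


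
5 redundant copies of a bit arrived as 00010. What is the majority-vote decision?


Ones: 1 out of 5
Threshold: 3

0 (1/5 voted 1)


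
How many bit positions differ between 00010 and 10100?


XOR: 10110
Count of 1s: 3

3


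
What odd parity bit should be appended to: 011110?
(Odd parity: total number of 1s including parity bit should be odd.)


Number of 1s in data: 4
Parity bit: 1

1


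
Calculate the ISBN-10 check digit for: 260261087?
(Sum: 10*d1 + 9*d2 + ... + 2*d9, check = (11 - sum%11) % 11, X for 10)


Weighted sum: 167
167 mod 11 = 2

Check digit: 9


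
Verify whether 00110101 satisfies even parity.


Number of 1s: 4

Yes, parity is correct (4 ones)


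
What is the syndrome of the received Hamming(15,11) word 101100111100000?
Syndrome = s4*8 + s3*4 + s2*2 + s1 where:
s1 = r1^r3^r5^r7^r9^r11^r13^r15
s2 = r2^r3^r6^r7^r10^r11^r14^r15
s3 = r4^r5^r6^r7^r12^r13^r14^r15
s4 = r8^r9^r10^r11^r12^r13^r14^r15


s1=0, s2=1, s3=0, s4=1

Syndrome = 10 (error at position 10)


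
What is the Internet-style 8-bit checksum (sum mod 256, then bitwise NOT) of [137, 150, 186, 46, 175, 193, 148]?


Sum = 1035 mod 256 = 11
Complement = 244

244


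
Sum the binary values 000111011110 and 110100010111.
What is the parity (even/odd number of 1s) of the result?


000111011110 = 478
110100010111 = 3351
Sum = 3829 = 111011110101
1s count = 9

odd parity (9 ones in 111011110101)


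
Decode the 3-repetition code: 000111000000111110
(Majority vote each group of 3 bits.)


Groups: 000, 111, 000, 000, 111, 110
Majority votes: 010011

010011


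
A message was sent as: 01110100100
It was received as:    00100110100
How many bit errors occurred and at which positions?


XOR: 01010010000

3 error(s) at position(s): 1, 3, 6


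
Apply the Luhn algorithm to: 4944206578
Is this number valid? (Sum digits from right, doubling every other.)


Luhn sum = 54
54 mod 10 = 4

Invalid (Luhn sum mod 10 = 4)


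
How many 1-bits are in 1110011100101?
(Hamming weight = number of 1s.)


Counting 1s in 1110011100101

8


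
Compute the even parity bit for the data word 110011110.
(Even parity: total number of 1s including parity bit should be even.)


Number of 1s in data: 6
Parity bit: 0

0


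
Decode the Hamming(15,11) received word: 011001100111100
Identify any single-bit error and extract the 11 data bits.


Syndrome = 0: no error detected

Data: 10110111100 (no errors)


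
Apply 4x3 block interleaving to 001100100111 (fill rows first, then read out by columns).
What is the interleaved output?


Matrix:
  001
  100
  100
  111
Read columns: 011100011001

011100011001


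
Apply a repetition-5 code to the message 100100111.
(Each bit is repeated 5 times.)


Each bit -> 5 copies

111110000000000111110000000000111111111111111


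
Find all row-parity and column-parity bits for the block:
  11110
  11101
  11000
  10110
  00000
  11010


Row parities: 000101
Column parities: 10111

Row P: 000101, Col P: 10111, Corner: 0


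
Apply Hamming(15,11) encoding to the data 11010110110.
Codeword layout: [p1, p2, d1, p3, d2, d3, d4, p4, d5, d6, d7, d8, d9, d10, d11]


Parity bits: p1=1, p2=1, p3=0, p4=0

111010100110110


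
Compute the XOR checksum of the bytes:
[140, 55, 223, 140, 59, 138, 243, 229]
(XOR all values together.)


XOR chain: 140 ^ 55 ^ 223 ^ 140 ^ 59 ^ 138 ^ 243 ^ 229 = 79

79


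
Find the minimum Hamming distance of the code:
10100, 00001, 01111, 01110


Comparing all pairs, minimum distance: 1
Can detect 0 errors, correct 0 errors

1


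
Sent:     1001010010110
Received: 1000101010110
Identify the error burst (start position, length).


XOR: 0001111000000

Burst at position 3, length 4


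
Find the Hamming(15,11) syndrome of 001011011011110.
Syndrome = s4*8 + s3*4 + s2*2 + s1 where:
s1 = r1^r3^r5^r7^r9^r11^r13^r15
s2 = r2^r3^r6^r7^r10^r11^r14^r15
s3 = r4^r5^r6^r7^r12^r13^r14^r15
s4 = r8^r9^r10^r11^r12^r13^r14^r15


s1=1, s2=0, s3=1, s4=0

Syndrome = 5 (error at position 5)


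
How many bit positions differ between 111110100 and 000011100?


XOR: 111101000
Count of 1s: 5

5


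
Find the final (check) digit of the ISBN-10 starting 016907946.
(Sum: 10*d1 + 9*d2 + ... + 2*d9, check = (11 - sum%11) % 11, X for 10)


Weighted sum: 215
215 mod 11 = 6

Check digit: 5


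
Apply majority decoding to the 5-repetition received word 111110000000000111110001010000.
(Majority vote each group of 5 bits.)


Groups: 11111, 00000, 00000, 11111, 00010, 10000
Majority votes: 100100

100100


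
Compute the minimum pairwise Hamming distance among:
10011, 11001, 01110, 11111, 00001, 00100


Comparing all pairs, minimum distance: 2
Can detect 1 errors, correct 0 errors

2


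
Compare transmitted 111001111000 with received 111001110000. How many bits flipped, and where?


XOR: 000000001000

1 error(s) at position(s): 8


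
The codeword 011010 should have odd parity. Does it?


Number of 1s: 3

Yes, parity is correct (3 ones)


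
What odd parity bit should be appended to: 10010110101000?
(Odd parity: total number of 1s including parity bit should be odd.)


Number of 1s in data: 6
Parity bit: 1

1


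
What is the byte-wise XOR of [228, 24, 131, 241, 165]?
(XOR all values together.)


XOR chain: 228 ^ 24 ^ 131 ^ 241 ^ 165 = 43

43


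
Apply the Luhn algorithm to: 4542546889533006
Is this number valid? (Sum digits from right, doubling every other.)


Luhn sum = 71
71 mod 10 = 1

Invalid (Luhn sum mod 10 = 1)


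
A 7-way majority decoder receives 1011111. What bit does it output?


Ones: 6 out of 7
Threshold: 4

1 (6/7 voted 1)


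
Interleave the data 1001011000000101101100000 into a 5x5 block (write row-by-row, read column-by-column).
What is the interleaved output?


Matrix:
  10010
  11000
  00010
  11011
  00000
Read columns: 1101001010000001011000010

1101001010000001011000010


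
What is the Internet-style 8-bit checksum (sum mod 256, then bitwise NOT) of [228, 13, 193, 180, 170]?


Sum = 784 mod 256 = 16
Complement = 239

239


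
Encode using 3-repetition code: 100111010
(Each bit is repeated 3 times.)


Each bit -> 3 copies

111000000111111111000111000


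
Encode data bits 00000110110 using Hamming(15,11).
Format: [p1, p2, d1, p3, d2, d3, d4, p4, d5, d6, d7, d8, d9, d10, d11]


Parity bits: p1=0, p2=1, p3=0, p4=0

010000000110110


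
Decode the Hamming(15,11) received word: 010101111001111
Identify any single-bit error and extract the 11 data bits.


Syndrome = 6: error at position 6

Data: 00011001111 (corrected bit 6)


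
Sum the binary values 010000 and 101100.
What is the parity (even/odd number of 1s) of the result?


010000 = 16
101100 = 44
Sum = 60 = 111100
1s count = 4

even parity (4 ones in 111100)


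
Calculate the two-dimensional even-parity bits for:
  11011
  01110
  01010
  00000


Row parities: 0100
Column parities: 11111

Row P: 0100, Col P: 11111, Corner: 1


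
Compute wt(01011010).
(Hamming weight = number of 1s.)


Counting 1s in 01011010

4


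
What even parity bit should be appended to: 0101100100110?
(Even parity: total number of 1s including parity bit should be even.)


Number of 1s in data: 6
Parity bit: 0

0


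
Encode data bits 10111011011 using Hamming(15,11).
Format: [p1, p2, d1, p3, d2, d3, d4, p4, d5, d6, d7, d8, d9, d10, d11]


Parity bits: p1=1, p2=0, p3=1, p4=1

101101111011011


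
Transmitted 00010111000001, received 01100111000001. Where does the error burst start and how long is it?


XOR: 01110000000000

Burst at position 1, length 3


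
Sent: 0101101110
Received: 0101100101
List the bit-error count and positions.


XOR: 0000001011

3 error(s) at position(s): 6, 8, 9


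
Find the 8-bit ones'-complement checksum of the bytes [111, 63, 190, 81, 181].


Sum = 626 mod 256 = 114
Complement = 141

141


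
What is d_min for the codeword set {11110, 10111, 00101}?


Comparing all pairs, minimum distance: 2
Can detect 1 errors, correct 0 errors

2


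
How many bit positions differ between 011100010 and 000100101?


XOR: 011000111
Count of 1s: 5

5


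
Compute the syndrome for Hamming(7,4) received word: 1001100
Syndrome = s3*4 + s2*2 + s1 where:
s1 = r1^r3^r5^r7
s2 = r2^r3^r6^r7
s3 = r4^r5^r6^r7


s1=0, s2=0, s3=0

Syndrome = 0 (no error)


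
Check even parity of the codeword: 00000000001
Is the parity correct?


Number of 1s: 1

No, parity error (1 ones)


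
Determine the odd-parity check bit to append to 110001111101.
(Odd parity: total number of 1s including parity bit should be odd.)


Number of 1s in data: 8
Parity bit: 1

1


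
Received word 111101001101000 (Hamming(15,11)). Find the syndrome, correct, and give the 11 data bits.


Syndrome = 13: error at position 13

Data: 10101101100 (corrected bit 13)


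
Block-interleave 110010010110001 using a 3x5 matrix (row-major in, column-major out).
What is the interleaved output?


Matrix:
  11001
  00101
  10001
Read columns: 101100010000111

101100010000111


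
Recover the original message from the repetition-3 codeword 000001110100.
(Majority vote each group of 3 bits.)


Groups: 000, 001, 110, 100
Majority votes: 0010

0010


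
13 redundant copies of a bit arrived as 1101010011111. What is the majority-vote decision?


Ones: 9 out of 13
Threshold: 7

1 (9/13 voted 1)


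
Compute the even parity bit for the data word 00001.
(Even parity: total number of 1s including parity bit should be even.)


Number of 1s in data: 1
Parity bit: 1

1


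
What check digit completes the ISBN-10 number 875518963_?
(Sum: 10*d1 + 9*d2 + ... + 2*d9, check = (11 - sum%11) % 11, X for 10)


Weighted sum: 324
324 mod 11 = 5

Check digit: 6


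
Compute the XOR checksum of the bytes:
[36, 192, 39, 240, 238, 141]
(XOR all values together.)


XOR chain: 36 ^ 192 ^ 39 ^ 240 ^ 238 ^ 141 = 80

80


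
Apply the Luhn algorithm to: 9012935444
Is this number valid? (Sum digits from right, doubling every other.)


Luhn sum = 42
42 mod 10 = 2

Invalid (Luhn sum mod 10 = 2)


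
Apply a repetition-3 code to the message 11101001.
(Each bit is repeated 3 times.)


Each bit -> 3 copies

111111111000111000000111


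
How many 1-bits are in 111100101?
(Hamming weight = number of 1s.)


Counting 1s in 111100101

6


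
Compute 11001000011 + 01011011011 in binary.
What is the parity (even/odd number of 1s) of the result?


11001000011 = 1603
01011011011 = 731
Sum = 2334 = 100100011110
1s count = 6

even parity (6 ones in 100100011110)


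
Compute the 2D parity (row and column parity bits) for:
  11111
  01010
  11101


Row parities: 100
Column parities: 01000

Row P: 100, Col P: 01000, Corner: 1


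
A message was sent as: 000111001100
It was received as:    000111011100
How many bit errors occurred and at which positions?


XOR: 000000010000

1 error(s) at position(s): 7


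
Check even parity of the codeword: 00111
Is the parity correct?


Number of 1s: 3

No, parity error (3 ones)


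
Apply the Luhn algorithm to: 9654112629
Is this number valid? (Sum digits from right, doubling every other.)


Luhn sum = 46
46 mod 10 = 6

Invalid (Luhn sum mod 10 = 6)


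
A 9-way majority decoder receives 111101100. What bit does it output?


Ones: 6 out of 9
Threshold: 5

1 (6/9 voted 1)


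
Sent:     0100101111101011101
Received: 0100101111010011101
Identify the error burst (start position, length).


XOR: 0000000000111000000

Burst at position 10, length 3


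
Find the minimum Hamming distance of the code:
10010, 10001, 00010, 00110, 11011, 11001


Comparing all pairs, minimum distance: 1
Can detect 0 errors, correct 0 errors

1


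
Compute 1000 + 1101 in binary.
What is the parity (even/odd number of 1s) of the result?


1000 = 8
1101 = 13
Sum = 21 = 10101
1s count = 3

odd parity (3 ones in 10101)


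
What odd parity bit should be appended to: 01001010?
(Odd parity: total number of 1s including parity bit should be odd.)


Number of 1s in data: 3
Parity bit: 0

0


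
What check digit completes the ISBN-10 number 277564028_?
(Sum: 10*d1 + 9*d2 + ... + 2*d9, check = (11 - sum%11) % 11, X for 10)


Weighted sum: 252
252 mod 11 = 10

Check digit: 1


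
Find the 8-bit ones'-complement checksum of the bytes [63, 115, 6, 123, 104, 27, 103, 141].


Sum = 682 mod 256 = 170
Complement = 85

85


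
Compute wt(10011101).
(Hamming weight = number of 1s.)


Counting 1s in 10011101

5


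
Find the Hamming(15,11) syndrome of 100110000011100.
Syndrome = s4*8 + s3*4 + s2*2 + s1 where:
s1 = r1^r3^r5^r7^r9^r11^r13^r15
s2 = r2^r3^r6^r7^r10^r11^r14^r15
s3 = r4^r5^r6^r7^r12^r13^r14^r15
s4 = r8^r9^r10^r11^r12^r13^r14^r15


s1=0, s2=1, s3=0, s4=1

Syndrome = 10 (error at position 10)


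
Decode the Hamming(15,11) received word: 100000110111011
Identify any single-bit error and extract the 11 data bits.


Syndrome = 2: error at position 2

Data: 00010111011 (corrected bit 2)


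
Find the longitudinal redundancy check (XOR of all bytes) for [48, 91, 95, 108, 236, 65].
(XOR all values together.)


XOR chain: 48 ^ 91 ^ 95 ^ 108 ^ 236 ^ 65 = 245

245


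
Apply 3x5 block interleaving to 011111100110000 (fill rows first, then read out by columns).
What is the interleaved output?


Matrix:
  01111
  11001
  10000
Read columns: 011110100100110

011110100100110


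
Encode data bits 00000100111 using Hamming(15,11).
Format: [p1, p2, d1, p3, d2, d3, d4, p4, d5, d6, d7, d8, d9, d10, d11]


Parity bits: p1=0, p2=1, p3=1, p4=0

010100000100111


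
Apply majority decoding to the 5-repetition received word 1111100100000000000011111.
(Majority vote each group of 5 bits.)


Groups: 11111, 00100, 00000, 00000, 11111
Majority votes: 10001

10001


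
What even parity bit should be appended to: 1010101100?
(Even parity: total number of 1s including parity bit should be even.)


Number of 1s in data: 5
Parity bit: 1

1


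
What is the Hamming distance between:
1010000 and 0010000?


XOR: 1000000
Count of 1s: 1

1


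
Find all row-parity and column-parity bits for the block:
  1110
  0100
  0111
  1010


Row parities: 1110
Column parities: 0111

Row P: 1110, Col P: 0111, Corner: 1


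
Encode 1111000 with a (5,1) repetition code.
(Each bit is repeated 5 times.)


Each bit -> 5 copies

11111111111111111111000000000000000


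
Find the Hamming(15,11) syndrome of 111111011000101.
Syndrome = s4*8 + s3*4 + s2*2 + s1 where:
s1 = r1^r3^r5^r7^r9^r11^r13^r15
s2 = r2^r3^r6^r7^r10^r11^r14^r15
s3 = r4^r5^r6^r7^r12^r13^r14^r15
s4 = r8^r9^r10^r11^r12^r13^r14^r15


s1=0, s2=0, s3=1, s4=0

Syndrome = 4 (error at position 4)


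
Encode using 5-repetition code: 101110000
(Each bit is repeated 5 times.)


Each bit -> 5 copies

111110000011111111111111100000000000000000000


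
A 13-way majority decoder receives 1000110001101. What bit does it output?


Ones: 6 out of 13
Threshold: 7

0 (6/13 voted 1)


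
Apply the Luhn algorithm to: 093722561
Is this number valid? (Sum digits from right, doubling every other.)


Luhn sum = 32
32 mod 10 = 2

Invalid (Luhn sum mod 10 = 2)


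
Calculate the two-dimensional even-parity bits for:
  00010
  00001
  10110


Row parities: 111
Column parities: 10101

Row P: 111, Col P: 10101, Corner: 1


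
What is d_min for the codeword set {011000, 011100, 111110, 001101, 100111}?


Comparing all pairs, minimum distance: 1
Can detect 0 errors, correct 0 errors

1


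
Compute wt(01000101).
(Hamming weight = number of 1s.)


Counting 1s in 01000101

3


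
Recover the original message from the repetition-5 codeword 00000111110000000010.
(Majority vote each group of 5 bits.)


Groups: 00000, 11111, 00000, 00010
Majority votes: 0100

0100


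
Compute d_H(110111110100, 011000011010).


XOR: 101111101110
Count of 1s: 9

9


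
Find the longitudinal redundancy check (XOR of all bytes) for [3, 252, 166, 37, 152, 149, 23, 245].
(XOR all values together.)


XOR chain: 3 ^ 252 ^ 166 ^ 37 ^ 152 ^ 149 ^ 23 ^ 245 = 147

147


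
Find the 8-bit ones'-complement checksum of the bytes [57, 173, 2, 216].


Sum = 448 mod 256 = 192
Complement = 63

63


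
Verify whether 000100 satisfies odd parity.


Number of 1s: 1

Yes, parity is correct (1 ones)


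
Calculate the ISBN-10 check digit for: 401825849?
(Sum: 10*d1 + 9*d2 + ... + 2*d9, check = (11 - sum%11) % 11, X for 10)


Weighted sum: 203
203 mod 11 = 5

Check digit: 6


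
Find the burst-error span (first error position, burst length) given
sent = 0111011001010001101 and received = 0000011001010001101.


XOR: 0111000000000000000

Burst at position 1, length 3


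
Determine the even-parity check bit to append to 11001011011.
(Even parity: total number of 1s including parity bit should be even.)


Number of 1s in data: 7
Parity bit: 1

1


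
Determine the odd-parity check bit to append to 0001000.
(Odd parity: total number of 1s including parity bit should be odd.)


Number of 1s in data: 1
Parity bit: 0

0


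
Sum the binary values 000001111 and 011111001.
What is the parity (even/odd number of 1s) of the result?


000001111 = 15
011111001 = 249
Sum = 264 = 100001000
1s count = 2

even parity (2 ones in 100001000)


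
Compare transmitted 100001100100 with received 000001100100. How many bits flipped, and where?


XOR: 100000000000

1 error(s) at position(s): 0


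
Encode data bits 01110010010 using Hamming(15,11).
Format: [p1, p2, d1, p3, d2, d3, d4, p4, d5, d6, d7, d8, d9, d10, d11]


Parity bits: p1=1, p2=0, p3=0, p4=0

100011100010010


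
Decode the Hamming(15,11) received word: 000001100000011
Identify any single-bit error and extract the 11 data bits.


Syndrome = 0: no error detected

Data: 00110000011 (no errors)


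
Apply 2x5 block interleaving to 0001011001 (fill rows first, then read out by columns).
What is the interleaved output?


Matrix:
  00010
  11001
Read columns: 0101001001

0101001001


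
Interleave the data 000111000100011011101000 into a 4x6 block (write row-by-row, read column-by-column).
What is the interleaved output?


Matrix:
  000111
  000100
  011011
  101000
Read columns: 000100100011110010101010

000100100011110010101010


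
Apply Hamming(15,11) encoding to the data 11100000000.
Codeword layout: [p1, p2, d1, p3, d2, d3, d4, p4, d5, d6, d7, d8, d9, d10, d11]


Parity bits: p1=0, p2=0, p3=0, p4=0

001011000000000


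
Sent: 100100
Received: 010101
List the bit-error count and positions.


XOR: 110001

3 error(s) at position(s): 0, 1, 5


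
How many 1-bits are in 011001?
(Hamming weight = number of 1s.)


Counting 1s in 011001

3


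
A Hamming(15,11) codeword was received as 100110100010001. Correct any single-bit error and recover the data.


Syndrome = 3: error at position 3

Data: 11010010001 (corrected bit 3)


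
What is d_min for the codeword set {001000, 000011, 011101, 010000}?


Comparing all pairs, minimum distance: 2
Can detect 1 errors, correct 0 errors

2


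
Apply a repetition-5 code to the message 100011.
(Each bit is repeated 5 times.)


Each bit -> 5 copies

111110000000000000001111111111


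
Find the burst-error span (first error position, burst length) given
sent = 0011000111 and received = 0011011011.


XOR: 0000011100

Burst at position 5, length 3


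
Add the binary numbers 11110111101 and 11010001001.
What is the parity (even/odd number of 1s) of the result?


11110111101 = 1981
11010001001 = 1673
Sum = 3654 = 111001000110
1s count = 6

even parity (6 ones in 111001000110)


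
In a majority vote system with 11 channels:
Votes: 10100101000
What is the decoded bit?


Ones: 4 out of 11
Threshold: 6

0 (4/11 voted 1)


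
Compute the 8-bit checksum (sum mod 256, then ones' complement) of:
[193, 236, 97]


Sum = 526 mod 256 = 14
Complement = 241

241


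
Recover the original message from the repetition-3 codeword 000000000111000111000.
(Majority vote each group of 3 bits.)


Groups: 000, 000, 000, 111, 000, 111, 000
Majority votes: 0001010

0001010


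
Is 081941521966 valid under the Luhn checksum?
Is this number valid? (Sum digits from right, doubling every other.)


Luhn sum = 51
51 mod 10 = 1

Invalid (Luhn sum mod 10 = 1)


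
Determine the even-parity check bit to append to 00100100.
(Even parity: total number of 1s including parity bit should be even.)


Number of 1s in data: 2
Parity bit: 0

0


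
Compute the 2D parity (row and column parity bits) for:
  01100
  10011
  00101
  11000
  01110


Row parities: 01001
Column parities: 01100

Row P: 01001, Col P: 01100, Corner: 0


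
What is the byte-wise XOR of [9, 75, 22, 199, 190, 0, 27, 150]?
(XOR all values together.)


XOR chain: 9 ^ 75 ^ 22 ^ 199 ^ 190 ^ 0 ^ 27 ^ 150 = 160

160


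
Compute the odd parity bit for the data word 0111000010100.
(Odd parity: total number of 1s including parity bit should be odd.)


Number of 1s in data: 5
Parity bit: 0

0


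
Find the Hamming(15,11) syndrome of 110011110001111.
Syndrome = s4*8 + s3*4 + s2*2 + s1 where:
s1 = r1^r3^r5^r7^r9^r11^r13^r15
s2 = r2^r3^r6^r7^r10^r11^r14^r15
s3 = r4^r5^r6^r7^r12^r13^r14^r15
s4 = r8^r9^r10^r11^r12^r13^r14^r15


s1=1, s2=1, s3=1, s4=1

Syndrome = 15 (error at position 15)


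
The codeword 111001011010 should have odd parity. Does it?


Number of 1s: 7

Yes, parity is correct (7 ones)


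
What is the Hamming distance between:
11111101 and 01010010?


XOR: 10101111
Count of 1s: 6

6


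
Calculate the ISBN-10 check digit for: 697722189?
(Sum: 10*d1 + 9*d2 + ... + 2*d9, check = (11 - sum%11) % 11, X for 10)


Weighted sum: 314
314 mod 11 = 6

Check digit: 5


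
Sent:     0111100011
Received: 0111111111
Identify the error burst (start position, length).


XOR: 0000011100

Burst at position 5, length 3


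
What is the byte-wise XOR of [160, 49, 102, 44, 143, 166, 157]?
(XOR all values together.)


XOR chain: 160 ^ 49 ^ 102 ^ 44 ^ 143 ^ 166 ^ 157 = 111

111


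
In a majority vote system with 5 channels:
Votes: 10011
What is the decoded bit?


Ones: 3 out of 5
Threshold: 3

1 (3/5 voted 1)


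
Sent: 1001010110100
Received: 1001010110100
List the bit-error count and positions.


XOR: 0000000000000

0 errors (received matches sent)


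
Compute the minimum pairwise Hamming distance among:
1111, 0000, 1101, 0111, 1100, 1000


Comparing all pairs, minimum distance: 1
Can detect 0 errors, correct 0 errors

1


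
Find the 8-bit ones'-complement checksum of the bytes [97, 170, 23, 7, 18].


Sum = 315 mod 256 = 59
Complement = 196

196


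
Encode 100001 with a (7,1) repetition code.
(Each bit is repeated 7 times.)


Each bit -> 7 copies

111111100000000000000000000000000001111111


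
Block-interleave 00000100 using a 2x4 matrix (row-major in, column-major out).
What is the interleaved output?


Matrix:
  0000
  0100
Read columns: 00010000

00010000


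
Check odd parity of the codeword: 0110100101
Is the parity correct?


Number of 1s: 5

Yes, parity is correct (5 ones)


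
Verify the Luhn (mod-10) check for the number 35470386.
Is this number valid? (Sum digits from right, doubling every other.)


Luhn sum = 42
42 mod 10 = 2

Invalid (Luhn sum mod 10 = 2)


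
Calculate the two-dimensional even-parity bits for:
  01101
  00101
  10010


Row parities: 100
Column parities: 11010

Row P: 100, Col P: 11010, Corner: 1


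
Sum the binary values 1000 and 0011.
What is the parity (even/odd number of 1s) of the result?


1000 = 8
0011 = 3
Sum = 11 = 1011
1s count = 3

odd parity (3 ones in 1011)


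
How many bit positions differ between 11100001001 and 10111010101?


XOR: 01011011100
Count of 1s: 6

6


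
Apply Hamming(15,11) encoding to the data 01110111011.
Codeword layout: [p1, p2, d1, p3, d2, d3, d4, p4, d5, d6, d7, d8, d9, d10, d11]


Parity bits: p1=0, p2=0, p3=0, p4=1

000011110111011


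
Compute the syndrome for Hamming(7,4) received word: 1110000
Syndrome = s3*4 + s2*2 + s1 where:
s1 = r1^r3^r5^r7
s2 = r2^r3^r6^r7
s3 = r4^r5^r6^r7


s1=0, s2=0, s3=0

Syndrome = 0 (no error)


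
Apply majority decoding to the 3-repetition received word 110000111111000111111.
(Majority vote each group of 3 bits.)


Groups: 110, 000, 111, 111, 000, 111, 111
Majority votes: 1011011

1011011


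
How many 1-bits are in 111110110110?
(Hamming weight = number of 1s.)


Counting 1s in 111110110110

9


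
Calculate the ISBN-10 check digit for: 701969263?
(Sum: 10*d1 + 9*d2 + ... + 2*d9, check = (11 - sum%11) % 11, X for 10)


Weighted sum: 254
254 mod 11 = 1

Check digit: X


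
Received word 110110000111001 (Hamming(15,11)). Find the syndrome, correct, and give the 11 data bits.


Syndrome = 0: no error detected

Data: 01000111001 (no errors)


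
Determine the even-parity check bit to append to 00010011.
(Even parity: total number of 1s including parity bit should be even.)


Number of 1s in data: 3
Parity bit: 1

1


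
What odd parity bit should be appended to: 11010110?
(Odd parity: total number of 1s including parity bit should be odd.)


Number of 1s in data: 5
Parity bit: 0

0


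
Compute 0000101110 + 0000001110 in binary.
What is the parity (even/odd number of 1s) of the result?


0000101110 = 46
0000001110 = 14
Sum = 60 = 111100
1s count = 4

even parity (4 ones in 111100)


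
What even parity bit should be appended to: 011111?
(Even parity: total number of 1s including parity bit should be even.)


Number of 1s in data: 5
Parity bit: 1

1


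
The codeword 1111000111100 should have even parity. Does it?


Number of 1s: 8

Yes, parity is correct (8 ones)


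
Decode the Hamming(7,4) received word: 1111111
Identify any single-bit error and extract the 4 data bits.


Syndrome = 0: no error detected

Data: 1111 (no errors)


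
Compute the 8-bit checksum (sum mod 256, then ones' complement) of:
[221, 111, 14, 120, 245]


Sum = 711 mod 256 = 199
Complement = 56

56


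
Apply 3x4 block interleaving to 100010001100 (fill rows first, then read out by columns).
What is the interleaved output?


Matrix:
  1000
  1000
  1100
Read columns: 111001000000

111001000000


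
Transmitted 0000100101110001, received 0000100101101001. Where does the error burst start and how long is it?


XOR: 0000000000011000

Burst at position 11, length 2


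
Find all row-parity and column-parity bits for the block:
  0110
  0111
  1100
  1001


Row parities: 0100
Column parities: 0100

Row P: 0100, Col P: 0100, Corner: 1


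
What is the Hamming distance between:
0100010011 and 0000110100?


XOR: 0100100111
Count of 1s: 5

5


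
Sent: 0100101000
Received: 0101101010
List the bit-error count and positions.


XOR: 0001000010

2 error(s) at position(s): 3, 8


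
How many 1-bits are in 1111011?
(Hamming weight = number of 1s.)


Counting 1s in 1111011

6


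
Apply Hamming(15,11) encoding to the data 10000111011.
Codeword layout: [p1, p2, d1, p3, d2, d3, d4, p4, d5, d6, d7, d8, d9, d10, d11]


Parity bits: p1=1, p2=1, p3=1, p4=1

111100010111011


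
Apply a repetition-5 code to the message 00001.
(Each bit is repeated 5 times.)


Each bit -> 5 copies

0000000000000000000011111


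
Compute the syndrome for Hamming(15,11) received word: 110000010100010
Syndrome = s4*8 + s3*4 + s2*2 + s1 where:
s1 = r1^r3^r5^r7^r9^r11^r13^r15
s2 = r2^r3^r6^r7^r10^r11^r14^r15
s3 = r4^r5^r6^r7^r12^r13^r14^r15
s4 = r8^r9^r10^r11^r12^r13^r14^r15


s1=1, s2=1, s3=1, s4=1

Syndrome = 15 (error at position 15)


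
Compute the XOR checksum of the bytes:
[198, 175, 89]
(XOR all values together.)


XOR chain: 198 ^ 175 ^ 89 = 48

48


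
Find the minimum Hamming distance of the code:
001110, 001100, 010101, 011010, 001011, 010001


Comparing all pairs, minimum distance: 1
Can detect 0 errors, correct 0 errors

1


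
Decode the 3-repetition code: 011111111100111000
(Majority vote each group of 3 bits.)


Groups: 011, 111, 111, 100, 111, 000
Majority votes: 111010

111010


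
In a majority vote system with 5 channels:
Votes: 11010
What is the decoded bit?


Ones: 3 out of 5
Threshold: 3

1 (3/5 voted 1)


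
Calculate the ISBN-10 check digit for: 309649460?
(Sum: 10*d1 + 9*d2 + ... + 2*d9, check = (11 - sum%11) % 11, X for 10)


Weighted sum: 247
247 mod 11 = 5

Check digit: 6


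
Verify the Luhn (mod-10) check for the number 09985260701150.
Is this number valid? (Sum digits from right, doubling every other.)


Luhn sum = 41
41 mod 10 = 1

Invalid (Luhn sum mod 10 = 1)


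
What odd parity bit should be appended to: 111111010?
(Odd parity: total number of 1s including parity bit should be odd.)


Number of 1s in data: 7
Parity bit: 0

0


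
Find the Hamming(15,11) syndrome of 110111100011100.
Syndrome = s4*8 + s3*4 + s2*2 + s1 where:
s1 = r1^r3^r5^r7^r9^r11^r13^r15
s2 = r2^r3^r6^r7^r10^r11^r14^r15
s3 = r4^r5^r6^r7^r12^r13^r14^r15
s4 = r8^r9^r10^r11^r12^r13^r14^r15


s1=1, s2=0, s3=0, s4=1

Syndrome = 9 (error at position 9)
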